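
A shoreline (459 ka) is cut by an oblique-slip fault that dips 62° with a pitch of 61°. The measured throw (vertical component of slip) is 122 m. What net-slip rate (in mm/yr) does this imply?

0.344 mm/yr

dip-slip = throw / sin(dip) = 122 / sin(62°) = 138.2 m
net slip = dip-slip / sin(rake) = 138.2 / sin(61°) = 158 m
rate = 158 m / 459 ka = 0.000344 m/yr = 0.344 mm/yr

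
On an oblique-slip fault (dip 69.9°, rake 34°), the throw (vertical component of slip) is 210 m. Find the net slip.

dip-slip = throw / sin(dip) = 210 / sin(69.9°) = 223.6 m
net slip = dip-slip / sin(rake) = 223.6 / sin(34°) = 400 m

400 m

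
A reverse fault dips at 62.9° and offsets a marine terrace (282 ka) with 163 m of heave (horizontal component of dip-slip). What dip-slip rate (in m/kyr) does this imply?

1.27 m/kyr

dip-slip = heave / cos(dip) = 163 m / cos(62.9°) = 357.8 m
rate = 357.8 m / 282 ka = 0.00127 m/yr = 1.27 m/kyr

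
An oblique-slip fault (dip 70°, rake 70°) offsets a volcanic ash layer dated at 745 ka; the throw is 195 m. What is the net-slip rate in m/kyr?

dip-slip = throw / sin(dip) = 195 / sin(70°) = 207.5 m
net slip = dip-slip / sin(rake) = 207.5 / sin(70°) = 220.8 m
rate = 220.8 m / 745 ka = 0.000296 m/yr = 0.296 m/kyr

0.296 m/kyr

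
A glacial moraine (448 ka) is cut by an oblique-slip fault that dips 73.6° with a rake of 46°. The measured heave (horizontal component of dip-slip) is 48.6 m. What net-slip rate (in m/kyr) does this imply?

0.534 m/kyr

dip-slip = heave / cos(dip) = 48.6 / cos(73.6°) = 172.1 m
net slip = dip-slip / sin(rake) = 172.1 / sin(46°) = 239.3 m
rate = 239.3 m / 448 ka = 0.000534 m/yr = 0.534 m/kyr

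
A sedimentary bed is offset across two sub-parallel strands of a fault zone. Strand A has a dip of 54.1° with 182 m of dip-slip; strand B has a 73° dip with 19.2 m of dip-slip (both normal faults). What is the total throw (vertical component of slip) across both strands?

166 m

throw_A = 182 × sin(54.1°) = 147.4 m
throw_B = 19.2 × sin(73°) = 18.36 m
total = 147.4 + 18.36 = 166 m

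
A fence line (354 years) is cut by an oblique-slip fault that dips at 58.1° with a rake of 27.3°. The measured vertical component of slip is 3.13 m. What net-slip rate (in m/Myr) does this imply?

22700 m/Myr

dip-slip = throw / sin(dip) = 3.13 / sin(58.1°) = 3.687 m
net slip = dip-slip / sin(rake) = 3.687 / sin(27.3°) = 8.038 m
rate = 8.038 m / 354 years = 0.0227 m/yr = 22700 m/Myr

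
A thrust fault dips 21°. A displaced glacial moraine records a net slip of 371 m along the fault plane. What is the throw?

throw = dip-slip × sin(dip) = 371 m × sin(21°) = 133 m

133 m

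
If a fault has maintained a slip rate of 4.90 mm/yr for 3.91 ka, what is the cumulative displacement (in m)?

19.2 m

slip = rate × time = 4.90 mm/yr × 3.91 ka = 19.2 m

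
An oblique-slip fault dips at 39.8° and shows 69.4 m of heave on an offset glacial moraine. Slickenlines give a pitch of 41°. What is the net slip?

dip-slip = heave / cos(dip) = 69.4 / cos(39.8°) = 90.33 m
net slip = dip-slip / sin(rake) = 90.33 / sin(41°) = 138 m

138 m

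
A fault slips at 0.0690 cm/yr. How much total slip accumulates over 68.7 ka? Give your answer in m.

slip = rate × time = 0.0690 cm/yr × 68.7 ka = 47.4 m

47.4 m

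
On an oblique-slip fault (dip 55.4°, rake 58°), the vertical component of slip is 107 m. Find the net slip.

dip-slip = throw / sin(dip) = 107 / sin(55.4°) = 130 m
net slip = dip-slip / sin(rake) = 130 / sin(58°) = 153 m

153 m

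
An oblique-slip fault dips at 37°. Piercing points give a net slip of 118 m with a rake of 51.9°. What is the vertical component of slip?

55.9 m

dip-slip = net slip × sin(rake) = 118 m × sin(51.9°) = 92.86 m
throw = dip-slip × sin(dip) = 92.86 × sin(37°) = 55.9 m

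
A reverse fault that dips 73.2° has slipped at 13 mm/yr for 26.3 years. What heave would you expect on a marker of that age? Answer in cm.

9.88 cm

dip-slip = rate × time = 13 mm/yr × 26.3 years = 0.3419 m
heave = dip-slip × cos(dip) = 0.3419 × cos(73.2°) = 0.0988 m = 9.88 cm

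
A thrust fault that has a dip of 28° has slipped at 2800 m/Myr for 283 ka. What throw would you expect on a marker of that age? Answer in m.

372 m

dip-slip = rate × time = 2800 m/Myr × 283 ka = 792.4 m
throw = dip-slip × sin(dip) = 792.4 × sin(28°) = 372 m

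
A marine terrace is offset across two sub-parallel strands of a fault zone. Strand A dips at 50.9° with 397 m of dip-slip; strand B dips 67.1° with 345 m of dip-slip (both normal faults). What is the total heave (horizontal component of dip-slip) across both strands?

heave_A = 397 × cos(50.9°) = 250.4 m
heave_B = 345 × cos(67.1°) = 134.2 m
total = 250.4 + 134.2 = 385 m

385 m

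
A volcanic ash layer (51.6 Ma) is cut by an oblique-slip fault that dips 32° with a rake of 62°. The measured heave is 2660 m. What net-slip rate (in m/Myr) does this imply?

dip-slip = heave / cos(dip) = 2660 / cos(32°) = 3137 m
net slip = dip-slip / sin(rake) = 3137 / sin(62°) = 3552 m
rate = 3552 m / 51.6 Ma = 0.0000688 m/yr = 68.8 m/Myr

68.8 m/Myr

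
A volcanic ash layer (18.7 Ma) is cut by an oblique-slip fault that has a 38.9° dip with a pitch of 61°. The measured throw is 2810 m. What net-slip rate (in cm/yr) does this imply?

dip-slip = throw / sin(dip) = 2810 / sin(38.9°) = 4475 m
net slip = dip-slip / sin(rake) = 4475 / sin(61°) = 5116 m
rate = 5116 m / 18.7 Ma = 0.000274 m/yr = 0.0274 cm/yr

0.0274 cm/yr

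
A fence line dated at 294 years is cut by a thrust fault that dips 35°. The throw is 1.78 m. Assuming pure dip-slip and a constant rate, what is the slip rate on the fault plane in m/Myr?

10600 m/Myr

dip-slip = throw / sin(dip) = 1.78 m / sin(35°) = 3.103 m
rate = 3.103 m / 294 years = 0.0106 m/yr = 10600 m/Myr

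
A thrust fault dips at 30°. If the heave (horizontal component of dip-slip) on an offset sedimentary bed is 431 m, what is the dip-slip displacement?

498 m

dip-slip = heave / cos(dip) = 431 / cos(30°) = 498 m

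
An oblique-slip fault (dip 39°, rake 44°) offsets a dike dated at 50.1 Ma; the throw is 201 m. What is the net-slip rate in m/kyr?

0.00918 m/kyr

dip-slip = throw / sin(dip) = 201 / sin(39°) = 319.4 m
net slip = dip-slip / sin(rake) = 319.4 / sin(44°) = 459.8 m
rate = 459.8 m / 50.1 Ma = 0.00000918 m/yr = 0.00918 m/kyr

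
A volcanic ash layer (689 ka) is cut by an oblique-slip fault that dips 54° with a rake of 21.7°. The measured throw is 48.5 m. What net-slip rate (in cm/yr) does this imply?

0.0235 cm/yr

dip-slip = throw / sin(dip) = 48.5 / sin(54°) = 59.95 m
net slip = dip-slip / sin(rake) = 59.95 / sin(21.7°) = 162.1 m
rate = 162.1 m / 689 ka = 0.000235 m/yr = 0.0235 cm/yr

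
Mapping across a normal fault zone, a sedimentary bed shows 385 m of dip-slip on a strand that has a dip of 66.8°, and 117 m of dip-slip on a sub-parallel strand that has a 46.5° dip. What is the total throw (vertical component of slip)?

439 m

throw_A = 385 × sin(66.8°) = 353.9 m
throw_B = 117 × sin(46.5°) = 84.87 m
total = 353.9 + 84.87 = 439 m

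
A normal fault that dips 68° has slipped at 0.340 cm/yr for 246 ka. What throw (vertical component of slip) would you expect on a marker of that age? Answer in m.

775 m

dip-slip = rate × time = 0.340 cm/yr × 246 ka = 836.4 m
throw = dip-slip × sin(dip) = 836.4 × sin(68°) = 775 m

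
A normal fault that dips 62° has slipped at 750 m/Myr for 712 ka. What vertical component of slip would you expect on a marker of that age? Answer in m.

471 m

dip-slip = rate × time = 750 m/Myr × 712 ka = 534 m
throw = dip-slip × sin(dip) = 534 × sin(62°) = 471 m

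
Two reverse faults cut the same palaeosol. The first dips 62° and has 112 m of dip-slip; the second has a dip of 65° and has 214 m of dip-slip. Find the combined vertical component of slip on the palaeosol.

throw_A = 112 × sin(62°) = 98.89 m
throw_B = 214 × sin(65°) = 193.9 m
total = 98.89 + 193.9 = 293 m

293 m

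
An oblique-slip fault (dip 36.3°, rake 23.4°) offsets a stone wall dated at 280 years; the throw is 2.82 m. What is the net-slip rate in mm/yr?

dip-slip = throw / sin(dip) = 2.82 / sin(36.3°) = 4.763 m
net slip = dip-slip / sin(rake) = 4.763 / sin(23.4°) = 11.99 m
rate = 11.99 m / 280 years = 0.0428 m/yr = 42.8 mm/yr

42.8 mm/yr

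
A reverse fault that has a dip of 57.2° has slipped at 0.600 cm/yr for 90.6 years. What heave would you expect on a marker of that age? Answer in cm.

dip-slip = rate × time = 0.600 cm/yr × 90.6 years = 0.5436 m
heave = dip-slip × cos(dip) = 0.5436 × cos(57.2°) = 0.294 m = 29.4 cm

29.4 cm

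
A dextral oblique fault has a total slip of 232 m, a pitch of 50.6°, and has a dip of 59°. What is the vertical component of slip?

dip-slip = net slip × sin(rake) = 232 m × sin(50.6°) = 179.3 m
throw = dip-slip × sin(dip) = 179.3 × sin(59°) = 154 m

154 m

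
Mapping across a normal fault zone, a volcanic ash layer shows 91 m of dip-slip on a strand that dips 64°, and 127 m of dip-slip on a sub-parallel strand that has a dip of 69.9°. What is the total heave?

83.5 m

heave_A = 91 × cos(64°) = 39.89 m
heave_B = 127 × cos(69.9°) = 43.64 m
total = 39.89 + 43.64 = 83.5 m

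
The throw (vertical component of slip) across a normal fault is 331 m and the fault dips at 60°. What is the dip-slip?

dip-slip = throw / sin(dip) = 331 / sin(60°) = 382 m

382 m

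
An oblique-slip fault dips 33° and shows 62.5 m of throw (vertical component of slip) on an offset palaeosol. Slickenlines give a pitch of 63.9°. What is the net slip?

dip-slip = throw / sin(dip) = 62.5 / sin(33°) = 114.8 m
net slip = dip-slip / sin(rake) = 114.8 / sin(63.9°) = 128 m

128 m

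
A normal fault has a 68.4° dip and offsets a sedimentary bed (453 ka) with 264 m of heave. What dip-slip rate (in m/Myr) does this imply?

dip-slip = heave / cos(dip) = 264 m / cos(68.4°) = 717.1 m
rate = 717.1 m / 453 ka = 0.00158 m/yr = 1580 m/Myr

1580 m/Myr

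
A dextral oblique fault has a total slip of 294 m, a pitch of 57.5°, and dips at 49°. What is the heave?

dip-slip = net slip × sin(rake) = 294 m × sin(57.5°) = 248 m
heave = dip-slip × cos(dip) = 248 × cos(49°) = 163 m

163 m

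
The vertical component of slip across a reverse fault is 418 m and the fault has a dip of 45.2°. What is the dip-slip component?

dip-slip = throw / sin(dip) = 418 / sin(45.2°) = 589 m

589 m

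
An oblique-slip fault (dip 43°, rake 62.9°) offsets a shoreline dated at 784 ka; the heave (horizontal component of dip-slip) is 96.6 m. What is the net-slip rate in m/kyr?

dip-slip = heave / cos(dip) = 96.6 / cos(43°) = 132.1 m
net slip = dip-slip / sin(rake) = 132.1 / sin(62.9°) = 148.4 m
rate = 148.4 m / 784 ka = 0.000189 m/yr = 0.189 m/kyr

0.189 m/kyr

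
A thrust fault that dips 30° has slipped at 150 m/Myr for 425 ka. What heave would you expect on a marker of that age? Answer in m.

dip-slip = rate × time = 150 m/Myr × 425 ka = 63.75 m
heave = dip-slip × cos(dip) = 63.75 × cos(30°) = 55.2 m

55.2 m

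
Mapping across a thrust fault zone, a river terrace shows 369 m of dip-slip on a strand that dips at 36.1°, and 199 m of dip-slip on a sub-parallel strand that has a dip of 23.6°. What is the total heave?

481 m

heave_A = 369 × cos(36.1°) = 298.1 m
heave_B = 199 × cos(23.6°) = 182.4 m
total = 298.1 + 182.4 = 481 m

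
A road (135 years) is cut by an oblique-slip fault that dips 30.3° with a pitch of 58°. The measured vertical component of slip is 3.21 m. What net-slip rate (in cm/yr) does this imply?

5.56 cm/yr

dip-slip = throw / sin(dip) = 3.21 / sin(30.3°) = 6.362 m
net slip = dip-slip / sin(rake) = 6.362 / sin(58°) = 7.502 m
rate = 7.502 m / 135 years = 0.0556 m/yr = 5.56 cm/yr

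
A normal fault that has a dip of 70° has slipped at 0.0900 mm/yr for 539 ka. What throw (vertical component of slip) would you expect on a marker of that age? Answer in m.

dip-slip = rate × time = 0.0900 mm/yr × 539 ka = 48.51 m
throw = dip-slip × sin(dip) = 48.51 × sin(70°) = 45.6 m

45.6 m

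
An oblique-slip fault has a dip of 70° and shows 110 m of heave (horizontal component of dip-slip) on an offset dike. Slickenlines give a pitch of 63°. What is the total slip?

dip-slip = heave / cos(dip) = 110 / cos(70°) = 321.6 m
net slip = dip-slip / sin(rake) = 321.6 / sin(63°) = 361 m

361 m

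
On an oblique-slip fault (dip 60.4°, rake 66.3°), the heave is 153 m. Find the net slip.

dip-slip = heave / cos(dip) = 153 / cos(60.4°) = 309.8 m
net slip = dip-slip / sin(rake) = 309.8 / sin(66.3°) = 338 m

338 m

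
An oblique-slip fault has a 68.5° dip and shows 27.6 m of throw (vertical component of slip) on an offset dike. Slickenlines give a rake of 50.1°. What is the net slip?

38.7 m

dip-slip = throw / sin(dip) = 27.6 / sin(68.5°) = 29.66 m
net slip = dip-slip / sin(rake) = 29.66 / sin(50.1°) = 38.7 m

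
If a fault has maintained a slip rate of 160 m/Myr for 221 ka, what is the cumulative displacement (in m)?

slip = rate × time = 160 m/Myr × 221 ka = 35.4 m

35.4 m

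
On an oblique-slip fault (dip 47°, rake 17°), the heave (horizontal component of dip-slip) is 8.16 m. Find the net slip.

dip-slip = heave / cos(dip) = 8.16 / cos(47°) = 11.96 m
net slip = dip-slip / sin(rake) = 11.96 / sin(17°) = 40.9 m

40.9 m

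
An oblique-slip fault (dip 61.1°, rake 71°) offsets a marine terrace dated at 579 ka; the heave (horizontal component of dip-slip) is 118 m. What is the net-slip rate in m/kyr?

dip-slip = heave / cos(dip) = 118 / cos(61.1°) = 244.2 m
net slip = dip-slip / sin(rake) = 244.2 / sin(71°) = 258.2 m
rate = 258.2 m / 579 ka = 0.000446 m/yr = 0.446 m/kyr

0.446 m/kyr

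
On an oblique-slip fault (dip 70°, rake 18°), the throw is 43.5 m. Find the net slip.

dip-slip = throw / sin(dip) = 43.5 / sin(70°) = 46.29 m
net slip = dip-slip / sin(rake) = 46.29 / sin(18°) = 150 m

150 m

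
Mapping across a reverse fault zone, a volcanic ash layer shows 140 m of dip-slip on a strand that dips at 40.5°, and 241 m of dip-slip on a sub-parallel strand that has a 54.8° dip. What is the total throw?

288 m

throw_A = 140 × sin(40.5°) = 90.92 m
throw_B = 241 × sin(54.8°) = 196.9 m
total = 90.92 + 196.9 = 288 m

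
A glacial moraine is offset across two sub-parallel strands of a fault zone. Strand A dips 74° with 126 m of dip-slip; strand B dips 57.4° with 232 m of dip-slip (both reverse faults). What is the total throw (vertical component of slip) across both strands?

throw_A = 126 × sin(74°) = 121.1 m
throw_B = 232 × sin(57.4°) = 195.4 m
total = 121.1 + 195.4 = 317 m

317 m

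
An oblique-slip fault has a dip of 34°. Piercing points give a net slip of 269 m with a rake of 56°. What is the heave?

185 m

dip-slip = net slip × sin(rake) = 269 m × sin(56°) = 223 m
heave = dip-slip × cos(dip) = 223 × cos(34°) = 185 m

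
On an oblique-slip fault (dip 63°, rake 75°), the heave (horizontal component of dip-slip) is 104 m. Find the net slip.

237 m

dip-slip = heave / cos(dip) = 104 / cos(63°) = 229.1 m
net slip = dip-slip / sin(rake) = 229.1 / sin(75°) = 237 m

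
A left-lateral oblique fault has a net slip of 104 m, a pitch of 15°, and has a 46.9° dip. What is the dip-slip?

dip-slip = net slip × sin(rake) = 104 m × sin(15°) = 26.9 m

26.9 m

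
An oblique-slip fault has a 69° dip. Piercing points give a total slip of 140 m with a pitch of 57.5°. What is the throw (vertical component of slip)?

dip-slip = net slip × sin(rake) = 140 m × sin(57.5°) = 118.1 m
throw = dip-slip × sin(dip) = 118.1 × sin(69°) = 110 m

110 m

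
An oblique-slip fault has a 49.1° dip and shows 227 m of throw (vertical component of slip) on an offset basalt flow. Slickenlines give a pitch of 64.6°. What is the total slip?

332 m

dip-slip = throw / sin(dip) = 227 / sin(49.1°) = 300.3 m
net slip = dip-slip / sin(rake) = 300.3 / sin(64.6°) = 332 m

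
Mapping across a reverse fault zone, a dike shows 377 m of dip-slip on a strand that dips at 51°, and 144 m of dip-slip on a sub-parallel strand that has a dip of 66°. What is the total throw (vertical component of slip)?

425 m

throw_A = 377 × sin(51°) = 293 m
throw_B = 144 × sin(66°) = 131.6 m
total = 293 + 131.6 = 425 m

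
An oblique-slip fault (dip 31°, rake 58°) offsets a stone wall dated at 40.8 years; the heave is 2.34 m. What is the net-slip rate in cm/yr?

dip-slip = heave / cos(dip) = 2.34 / cos(31°) = 2.730 m
net slip = dip-slip / sin(rake) = 2.730 / sin(58°) = 3.219 m
rate = 3.219 m / 40.8 years = 0.0789 m/yr = 7.89 cm/yr

7.89 cm/yr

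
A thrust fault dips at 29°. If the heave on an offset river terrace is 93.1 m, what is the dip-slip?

106 m

dip-slip = heave / cos(dip) = 93.1 / cos(29°) = 106 m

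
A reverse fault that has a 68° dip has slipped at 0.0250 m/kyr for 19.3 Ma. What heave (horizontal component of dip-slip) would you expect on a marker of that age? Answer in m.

dip-slip = rate × time = 0.0250 m/kyr × 19.3 Ma = 482.5 m
heave = dip-slip × cos(dip) = 482.5 × cos(68°) = 181 m

181 m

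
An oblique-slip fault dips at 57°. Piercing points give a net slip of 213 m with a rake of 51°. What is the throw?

dip-slip = net slip × sin(rake) = 213 m × sin(51°) = 165.5 m
throw = dip-slip × sin(dip) = 165.5 × sin(57°) = 139 m

139 m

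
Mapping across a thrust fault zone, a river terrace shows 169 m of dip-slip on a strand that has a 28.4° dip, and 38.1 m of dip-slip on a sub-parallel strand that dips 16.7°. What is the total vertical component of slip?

throw_A = 169 × sin(28.4°) = 80.38 m
throw_B = 38.1 × sin(16.7°) = 10.95 m
total = 80.38 + 10.95 = 91.3 m

91.3 m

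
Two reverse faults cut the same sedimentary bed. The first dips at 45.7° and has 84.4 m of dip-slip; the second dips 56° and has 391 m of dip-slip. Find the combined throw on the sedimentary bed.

385 m

throw_A = 84.4 × sin(45.7°) = 60.40 m
throw_B = 391 × sin(56°) = 324.2 m
total = 60.40 + 324.2 = 385 m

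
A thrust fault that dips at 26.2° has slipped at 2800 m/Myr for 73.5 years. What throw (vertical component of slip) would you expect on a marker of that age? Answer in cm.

9.09 cm

dip-slip = rate × time = 2800 m/Myr × 73.5 years = 0.2058 m
throw = dip-slip × sin(dip) = 0.2058 × sin(26.2°) = 0.0909 m = 9.09 cm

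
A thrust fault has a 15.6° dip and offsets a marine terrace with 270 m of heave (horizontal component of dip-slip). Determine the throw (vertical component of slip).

throw = heave × tan(dip) = 270 × tan(15.6°) = 75.4 m

75.4 m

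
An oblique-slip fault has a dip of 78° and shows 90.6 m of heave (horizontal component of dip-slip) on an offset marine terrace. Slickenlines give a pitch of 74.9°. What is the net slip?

dip-slip = heave / cos(dip) = 90.6 / cos(78°) = 435.8 m
net slip = dip-slip / sin(rake) = 435.8 / sin(74.9°) = 451 m

451 m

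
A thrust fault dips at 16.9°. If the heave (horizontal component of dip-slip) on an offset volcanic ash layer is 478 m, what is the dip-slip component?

dip-slip = heave / cos(dip) = 478 / cos(16.9°) = 500 m

500 m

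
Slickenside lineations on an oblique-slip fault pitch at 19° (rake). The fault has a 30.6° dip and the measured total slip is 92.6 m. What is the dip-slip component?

30.1 m

dip-slip = net slip × sin(rake) = 92.6 m × sin(19°) = 30.1 m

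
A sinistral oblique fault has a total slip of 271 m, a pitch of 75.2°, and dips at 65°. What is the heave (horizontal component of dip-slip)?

dip-slip = net slip × sin(rake) = 271 m × sin(75.2°) = 262 m
heave = dip-slip × cos(dip) = 262 × cos(65°) = 111 m

111 m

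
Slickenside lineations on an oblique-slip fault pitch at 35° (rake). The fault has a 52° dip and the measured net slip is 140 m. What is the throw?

63.3 m

dip-slip = net slip × sin(rake) = 140 m × sin(35°) = 80.30 m
throw = dip-slip × sin(dip) = 80.30 × sin(52°) = 63.3 m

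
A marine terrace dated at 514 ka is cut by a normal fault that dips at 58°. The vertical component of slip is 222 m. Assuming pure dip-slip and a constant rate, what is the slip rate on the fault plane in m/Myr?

509 m/Myr

dip-slip = throw / sin(dip) = 222 m / sin(58°) = 261.8 m
rate = 261.8 m / 514 ka = 0.000509 m/yr = 509 m/Myr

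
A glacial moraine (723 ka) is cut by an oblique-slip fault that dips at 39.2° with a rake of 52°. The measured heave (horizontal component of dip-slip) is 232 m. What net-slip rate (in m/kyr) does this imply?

dip-slip = heave / cos(dip) = 232 / cos(39.2°) = 299.4 m
net slip = dip-slip / sin(rake) = 299.4 / sin(52°) = 379.9 m
rate = 379.9 m / 723 ka = 0.000525 m/yr = 0.525 m/kyr

0.525 m/kyr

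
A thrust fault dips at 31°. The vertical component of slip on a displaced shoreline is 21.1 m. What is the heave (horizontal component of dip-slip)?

heave = throw / tan(dip) = 21.1 / tan(31°) = 35.1 m

35.1 m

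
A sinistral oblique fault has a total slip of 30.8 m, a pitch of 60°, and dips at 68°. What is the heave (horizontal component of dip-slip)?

dip-slip = net slip × sin(rake) = 30.8 m × sin(60°) = 26.67 m
heave = dip-slip × cos(dip) = 26.67 × cos(68°) = 9.99 m

9.99 m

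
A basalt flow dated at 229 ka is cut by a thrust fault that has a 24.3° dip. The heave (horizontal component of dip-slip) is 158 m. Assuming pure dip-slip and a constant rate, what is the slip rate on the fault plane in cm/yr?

0.0757 cm/yr

dip-slip = heave / cos(dip) = 158 m / cos(24.3°) = 173.4 m
rate = 173.4 m / 229 ka = 0.000757 m/yr = 0.0757 cm/yr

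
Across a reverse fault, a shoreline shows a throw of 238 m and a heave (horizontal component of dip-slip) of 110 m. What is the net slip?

net slip = √(throw² + heave²) = √(238² + 110²) = 262 m

262 m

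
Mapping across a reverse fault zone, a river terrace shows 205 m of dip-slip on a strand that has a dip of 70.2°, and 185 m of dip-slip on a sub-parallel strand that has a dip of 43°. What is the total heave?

heave_A = 205 × cos(70.2°) = 69.44 m
heave_B = 185 × cos(43°) = 135.3 m
total = 69.44 + 135.3 = 205 m

205 m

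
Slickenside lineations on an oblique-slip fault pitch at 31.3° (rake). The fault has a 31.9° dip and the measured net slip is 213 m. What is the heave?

93.9 m

dip-slip = net slip × sin(rake) = 213 m × sin(31.3°) = 110.7 m
heave = dip-slip × cos(dip) = 110.7 × cos(31.9°) = 93.9 m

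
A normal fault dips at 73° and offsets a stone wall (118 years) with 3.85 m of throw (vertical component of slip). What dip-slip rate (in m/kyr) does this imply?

dip-slip = throw / sin(dip) = 3.85 m / sin(73°) = 4.026 m
rate = 4.026 m / 118 years = 0.0341 m/yr = 34.1 m/kyr

34.1 m/kyr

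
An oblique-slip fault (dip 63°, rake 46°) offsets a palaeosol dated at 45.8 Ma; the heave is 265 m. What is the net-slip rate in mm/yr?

0.0177 mm/yr

dip-slip = heave / cos(dip) = 265 / cos(63°) = 583.7 m
net slip = dip-slip / sin(rake) = 583.7 / sin(46°) = 811.5 m
rate = 811.5 m / 45.8 Ma = 0.0000177 m/yr = 0.0177 mm/yr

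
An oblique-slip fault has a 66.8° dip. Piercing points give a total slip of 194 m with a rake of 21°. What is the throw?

dip-slip = net slip × sin(rake) = 194 m × sin(21°) = 69.52 m
throw = dip-slip × sin(dip) = 69.52 × sin(66.8°) = 63.9 m

63.9 m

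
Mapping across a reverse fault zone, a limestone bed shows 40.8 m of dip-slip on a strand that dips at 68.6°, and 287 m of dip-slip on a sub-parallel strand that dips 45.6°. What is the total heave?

216 m

heave_A = 40.8 × cos(68.6°) = 14.89 m
heave_B = 287 × cos(45.6°) = 200.8 m
total = 14.89 + 200.8 = 216 m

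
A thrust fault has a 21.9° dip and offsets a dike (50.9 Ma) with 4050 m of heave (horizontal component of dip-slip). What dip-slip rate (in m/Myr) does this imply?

85.8 m/Myr

dip-slip = heave / cos(dip) = 4050 m / cos(21.9°) = 4365 m
rate = 4365 m / 50.9 Ma = 0.0000858 m/yr = 85.8 m/Myr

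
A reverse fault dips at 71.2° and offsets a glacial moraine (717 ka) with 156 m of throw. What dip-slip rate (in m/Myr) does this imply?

230 m/Myr

dip-slip = throw / sin(dip) = 156 m / sin(71.2°) = 164.8 m
rate = 164.8 m / 717 ka = 0.000230 m/yr = 230 m/Myr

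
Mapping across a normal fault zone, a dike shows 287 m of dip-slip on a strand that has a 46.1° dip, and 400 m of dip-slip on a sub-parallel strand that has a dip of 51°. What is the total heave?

451 m

heave_A = 287 × cos(46.1°) = 199 m
heave_B = 400 × cos(51°) = 251.7 m
total = 199 + 251.7 = 451 m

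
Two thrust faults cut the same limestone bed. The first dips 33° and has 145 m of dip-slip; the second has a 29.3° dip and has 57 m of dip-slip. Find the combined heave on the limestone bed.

heave_A = 145 × cos(33°) = 121.6 m
heave_B = 57 × cos(29.3°) = 49.71 m
total = 121.6 + 49.71 = 171 m

171 m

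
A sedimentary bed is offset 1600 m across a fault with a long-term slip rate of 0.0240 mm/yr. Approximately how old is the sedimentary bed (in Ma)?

66.7 Ma

age = offset / rate = 1600 m / (0.0240 mm/yr) = 6.67e+07 yr = 66.7 Ma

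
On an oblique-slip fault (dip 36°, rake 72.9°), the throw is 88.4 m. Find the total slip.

dip-slip = throw / sin(dip) = 88.4 / sin(36°) = 150.4 m
net slip = dip-slip / sin(rake) = 150.4 / sin(72.9°) = 157 m

157 m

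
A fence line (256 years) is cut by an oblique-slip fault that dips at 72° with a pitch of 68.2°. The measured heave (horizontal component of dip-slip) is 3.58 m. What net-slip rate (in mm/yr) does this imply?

48.7 mm/yr

dip-slip = heave / cos(dip) = 3.58 / cos(72°) = 11.59 m
net slip = dip-slip / sin(rake) = 11.59 / sin(68.2°) = 12.48 m
rate = 12.48 m / 256 years = 0.0487 m/yr = 48.7 mm/yr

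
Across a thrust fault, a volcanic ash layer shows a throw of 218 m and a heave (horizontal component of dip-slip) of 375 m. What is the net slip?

net slip = √(throw² + heave²) = √(218² + 375²) = 434 m

434 m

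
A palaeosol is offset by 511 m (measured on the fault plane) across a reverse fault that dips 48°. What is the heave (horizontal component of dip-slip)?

heave = dip-slip × cos(dip) = 511 m × cos(48°) = 342 m

342 m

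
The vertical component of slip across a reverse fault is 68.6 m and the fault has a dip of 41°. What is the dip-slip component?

105 m

dip-slip = throw / sin(dip) = 68.6 / sin(41°) = 105 m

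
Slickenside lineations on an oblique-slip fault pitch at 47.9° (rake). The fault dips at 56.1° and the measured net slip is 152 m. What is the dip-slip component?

dip-slip = net slip × sin(rake) = 152 m × sin(47.9°) = 113 m

113 m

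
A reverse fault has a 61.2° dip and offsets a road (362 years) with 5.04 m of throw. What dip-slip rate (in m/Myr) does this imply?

dip-slip = throw / sin(dip) = 5.04 m / sin(61.2°) = 5.751 m
rate = 5.751 m / 362 years = 0.0159 m/yr = 15900 m/Myr

15900 m/Myr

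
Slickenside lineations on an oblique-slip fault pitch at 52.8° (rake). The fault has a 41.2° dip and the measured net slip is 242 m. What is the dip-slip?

dip-slip = net slip × sin(rake) = 242 m × sin(52.8°) = 193 m

193 m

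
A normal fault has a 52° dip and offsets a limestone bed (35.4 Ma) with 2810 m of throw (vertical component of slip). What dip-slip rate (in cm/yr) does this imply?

dip-slip = throw / sin(dip) = 2810 m / sin(52°) = 3566 m
rate = 3566 m / 35.4 Ma = 0.000101 m/yr = 0.0101 cm/yr

0.0101 cm/yr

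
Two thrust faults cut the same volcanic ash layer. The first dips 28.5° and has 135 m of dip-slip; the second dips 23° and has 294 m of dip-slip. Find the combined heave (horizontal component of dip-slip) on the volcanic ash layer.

389 m

heave_A = 135 × cos(28.5°) = 118.6 m
heave_B = 294 × cos(23°) = 270.6 m
total = 118.6 + 270.6 = 389 m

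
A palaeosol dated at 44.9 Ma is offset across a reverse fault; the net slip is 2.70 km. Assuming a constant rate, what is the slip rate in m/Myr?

60.1 m/Myr

rate = 2.70 km / 44.9 Ma = 0.0000601 m/yr = 60.1 m/Myr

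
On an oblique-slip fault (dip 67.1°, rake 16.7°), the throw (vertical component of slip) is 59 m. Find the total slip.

223 m

dip-slip = throw / sin(dip) = 59 / sin(67.1°) = 64.05 m
net slip = dip-slip / sin(rake) = 64.05 / sin(16.7°) = 223 m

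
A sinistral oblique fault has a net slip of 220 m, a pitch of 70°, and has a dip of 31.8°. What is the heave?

176 m

dip-slip = net slip × sin(rake) = 220 m × sin(70°) = 206.7 m
heave = dip-slip × cos(dip) = 206.7 × cos(31.8°) = 176 m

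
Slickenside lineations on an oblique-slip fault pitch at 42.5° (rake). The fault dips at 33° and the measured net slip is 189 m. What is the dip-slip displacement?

128 m

dip-slip = net slip × sin(rake) = 189 m × sin(42.5°) = 128 m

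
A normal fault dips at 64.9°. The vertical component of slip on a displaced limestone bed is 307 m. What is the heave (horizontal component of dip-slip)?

heave = throw / tan(dip) = 307 / tan(64.9°) = 144 m

144 m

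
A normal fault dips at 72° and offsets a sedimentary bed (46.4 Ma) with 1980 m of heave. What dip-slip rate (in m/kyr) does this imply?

dip-slip = heave / cos(dip) = 1980 m / cos(72°) = 6407 m
rate = 6407 m / 46.4 Ma = 0.000138 m/yr = 0.138 m/kyr

0.138 m/kyr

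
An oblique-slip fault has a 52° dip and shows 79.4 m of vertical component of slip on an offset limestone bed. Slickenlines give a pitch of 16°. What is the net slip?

dip-slip = throw / sin(dip) = 79.4 / sin(52°) = 100.8 m
net slip = dip-slip / sin(rake) = 100.8 / sin(16°) = 366 m

366 m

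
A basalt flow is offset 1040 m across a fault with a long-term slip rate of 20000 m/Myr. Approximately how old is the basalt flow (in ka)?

52 ka

age = offset / rate = 1040 m / (20000 m/Myr) = 52000 yr = 52 ka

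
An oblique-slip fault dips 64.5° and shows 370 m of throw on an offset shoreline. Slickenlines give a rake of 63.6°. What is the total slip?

458 m

dip-slip = throw / sin(dip) = 370 / sin(64.5°) = 409.9 m
net slip = dip-slip / sin(rake) = 409.9 / sin(63.6°) = 458 m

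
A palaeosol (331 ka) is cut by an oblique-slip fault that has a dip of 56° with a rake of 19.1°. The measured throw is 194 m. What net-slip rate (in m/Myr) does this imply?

2160 m/Myr

dip-slip = throw / sin(dip) = 194 / sin(56°) = 234 m
net slip = dip-slip / sin(rake) = 234 / sin(19.1°) = 715.1 m
rate = 715.1 m / 331 ka = 0.00216 m/yr = 2160 m/Myr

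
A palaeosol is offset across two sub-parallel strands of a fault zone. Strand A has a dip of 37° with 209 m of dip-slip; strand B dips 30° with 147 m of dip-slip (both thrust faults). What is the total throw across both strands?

throw_A = 209 × sin(37°) = 125.8 m
throw_B = 147 × sin(30°) = 73.50 m
total = 125.8 + 73.50 = 199 m

199 m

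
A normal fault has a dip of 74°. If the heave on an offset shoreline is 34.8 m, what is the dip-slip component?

126 m

dip-slip = heave / cos(dip) = 34.8 / cos(74°) = 126 m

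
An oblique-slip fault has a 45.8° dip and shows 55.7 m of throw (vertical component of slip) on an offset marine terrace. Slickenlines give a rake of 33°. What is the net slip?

143 m

dip-slip = throw / sin(dip) = 55.7 / sin(45.8°) = 77.69 m
net slip = dip-slip / sin(rake) = 77.69 / sin(33°) = 143 m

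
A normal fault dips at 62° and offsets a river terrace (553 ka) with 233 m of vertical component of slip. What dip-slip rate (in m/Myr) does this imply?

477 m/Myr

dip-slip = throw / sin(dip) = 233 m / sin(62°) = 263.9 m
rate = 263.9 m / 553 ka = 0.000477 m/yr = 477 m/Myr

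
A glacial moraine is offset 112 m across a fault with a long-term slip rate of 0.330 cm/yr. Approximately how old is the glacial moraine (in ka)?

age = offset / rate = 112 m / (0.330 cm/yr) = 33900 yr = 33.9 ka

33.9 ka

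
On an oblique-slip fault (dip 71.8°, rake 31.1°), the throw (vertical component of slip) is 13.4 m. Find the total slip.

27.3 m

dip-slip = throw / sin(dip) = 13.4 / sin(71.8°) = 14.11 m
net slip = dip-slip / sin(rake) = 14.11 / sin(31.1°) = 27.3 m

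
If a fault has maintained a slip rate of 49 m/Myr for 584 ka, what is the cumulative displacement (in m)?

slip = rate × time = 49 m/Myr × 584 ka = 28.6 m

28.6 m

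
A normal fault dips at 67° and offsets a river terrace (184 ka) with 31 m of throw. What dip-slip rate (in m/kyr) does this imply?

0.183 m/kyr

dip-slip = throw / sin(dip) = 31 m / sin(67°) = 33.68 m
rate = 33.68 m / 184 ka = 0.000183 m/yr = 0.183 m/kyr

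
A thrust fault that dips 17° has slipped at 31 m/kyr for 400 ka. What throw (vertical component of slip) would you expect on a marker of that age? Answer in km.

3.63 km

dip-slip = rate × time = 31 m/kyr × 400 ka = 12400 m
throw = dip-slip × sin(dip) = 12400 × sin(17°) = 3630 m = 3.63 km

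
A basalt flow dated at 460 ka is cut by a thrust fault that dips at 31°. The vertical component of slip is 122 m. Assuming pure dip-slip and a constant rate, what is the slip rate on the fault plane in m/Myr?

dip-slip = throw / sin(dip) = 122 m / sin(31°) = 236.9 m
rate = 236.9 m / 460 ka = 0.000515 m/yr = 515 m/Myr

515 m/Myr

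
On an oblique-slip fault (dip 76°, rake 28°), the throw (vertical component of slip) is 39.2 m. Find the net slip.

dip-slip = throw / sin(dip) = 39.2 / sin(76°) = 40.40 m
net slip = dip-slip / sin(rake) = 40.40 / sin(28°) = 86.1 m

86.1 m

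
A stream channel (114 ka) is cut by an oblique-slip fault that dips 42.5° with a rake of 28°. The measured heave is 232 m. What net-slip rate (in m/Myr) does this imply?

5880 m/Myr

dip-slip = heave / cos(dip) = 232 / cos(42.5°) = 314.7 m
net slip = dip-slip / sin(rake) = 314.7 / sin(28°) = 670.3 m
rate = 670.3 m / 114 ka = 0.00588 m/yr = 5880 m/Myr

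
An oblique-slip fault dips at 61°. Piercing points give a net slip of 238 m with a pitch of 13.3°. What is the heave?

26.5 m

dip-slip = net slip × sin(rake) = 238 m × sin(13.3°) = 54.75 m
heave = dip-slip × cos(dip) = 54.75 × cos(61°) = 26.5 m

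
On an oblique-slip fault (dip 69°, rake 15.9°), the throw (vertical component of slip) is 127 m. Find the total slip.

dip-slip = throw / sin(dip) = 127 / sin(69°) = 136 m
net slip = dip-slip / sin(rake) = 136 / sin(15.9°) = 497 m

497 m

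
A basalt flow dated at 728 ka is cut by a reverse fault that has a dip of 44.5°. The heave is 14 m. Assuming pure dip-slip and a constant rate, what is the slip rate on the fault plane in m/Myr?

dip-slip = heave / cos(dip) = 14 m / cos(44.5°) = 19.63 m
rate = 19.63 m / 728 ka = 0.0000270 m/yr = 27 m/Myr

27 m/Myr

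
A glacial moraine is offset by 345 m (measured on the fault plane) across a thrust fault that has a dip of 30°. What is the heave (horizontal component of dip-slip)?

heave = dip-slip × cos(dip) = 345 m × cos(30°) = 299 m

299 m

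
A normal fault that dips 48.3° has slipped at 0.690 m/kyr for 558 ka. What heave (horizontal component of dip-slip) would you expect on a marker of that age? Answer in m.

256 m

dip-slip = rate × time = 0.690 m/kyr × 558 ka = 385 m
heave = dip-slip × cos(dip) = 385 × cos(48.3°) = 256 m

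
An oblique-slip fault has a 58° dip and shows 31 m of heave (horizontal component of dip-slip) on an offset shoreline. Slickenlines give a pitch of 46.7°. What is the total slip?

dip-slip = heave / cos(dip) = 31 / cos(58°) = 58.50 m
net slip = dip-slip / sin(rake) = 58.50 / sin(46.7°) = 80.4 m

80.4 m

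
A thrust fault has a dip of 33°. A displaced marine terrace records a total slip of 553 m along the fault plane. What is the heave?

464 m

heave = dip-slip × cos(dip) = 553 m × cos(33°) = 464 m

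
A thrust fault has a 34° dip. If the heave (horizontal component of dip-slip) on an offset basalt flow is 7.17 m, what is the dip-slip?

8.65 m

dip-slip = heave / cos(dip) = 7.17 / cos(34°) = 8.65 m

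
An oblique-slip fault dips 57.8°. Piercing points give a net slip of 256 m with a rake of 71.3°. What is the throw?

205 m

dip-slip = net slip × sin(rake) = 256 m × sin(71.3°) = 242.5 m
throw = dip-slip × sin(dip) = 242.5 × sin(57.8°) = 205 m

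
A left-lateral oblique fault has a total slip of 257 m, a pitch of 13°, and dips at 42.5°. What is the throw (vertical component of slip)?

39.1 m

dip-slip = net slip × sin(rake) = 257 m × sin(13°) = 57.81 m
throw = dip-slip × sin(dip) = 57.81 × sin(42.5°) = 39.1 m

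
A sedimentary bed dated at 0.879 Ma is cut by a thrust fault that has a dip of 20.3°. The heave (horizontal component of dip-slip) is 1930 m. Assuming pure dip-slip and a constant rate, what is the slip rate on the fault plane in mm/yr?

2.34 mm/yr

dip-slip = heave / cos(dip) = 1930 m / cos(20.3°) = 2058 m
rate = 2058 m / 0.879 Ma = 0.00234 m/yr = 2.34 mm/yr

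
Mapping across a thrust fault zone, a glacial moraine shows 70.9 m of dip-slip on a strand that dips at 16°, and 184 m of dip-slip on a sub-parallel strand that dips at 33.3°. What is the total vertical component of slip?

121 m

throw_A = 70.9 × sin(16°) = 19.54 m
throw_B = 184 × sin(33.3°) = 101 m
total = 19.54 + 101 = 121 m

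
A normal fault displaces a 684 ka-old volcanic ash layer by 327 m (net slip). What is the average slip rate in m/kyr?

rate = 327 m / 684 ka = 0.000478 m/yr = 0.478 m/kyr

0.478 m/kyr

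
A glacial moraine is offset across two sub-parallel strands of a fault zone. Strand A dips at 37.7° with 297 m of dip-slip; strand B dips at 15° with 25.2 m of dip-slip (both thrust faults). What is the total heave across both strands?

259 m

heave_A = 297 × cos(37.7°) = 235 m
heave_B = 25.2 × cos(15°) = 24.34 m
total = 235 + 24.34 = 259 m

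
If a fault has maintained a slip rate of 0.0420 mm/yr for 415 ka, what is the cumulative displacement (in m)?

slip = rate × time = 0.0420 mm/yr × 415 ka = 17.4 m

17.4 m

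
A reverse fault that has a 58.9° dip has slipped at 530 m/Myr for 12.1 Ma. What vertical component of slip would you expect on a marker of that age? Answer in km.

dip-slip = rate × time = 530 m/Myr × 12.1 Ma = 6413 m
throw = dip-slip × sin(dip) = 6413 × sin(58.9°) = 5490 m = 5.49 km

5.49 km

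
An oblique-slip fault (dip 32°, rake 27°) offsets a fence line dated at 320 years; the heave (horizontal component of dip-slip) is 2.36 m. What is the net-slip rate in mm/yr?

dip-slip = heave / cos(dip) = 2.36 / cos(32°) = 2.783 m
net slip = dip-slip / sin(rake) = 2.783 / sin(27°) = 6.130 m
rate = 6.130 m / 320 years = 0.0192 m/yr = 19.2 mm/yr

19.2 mm/yr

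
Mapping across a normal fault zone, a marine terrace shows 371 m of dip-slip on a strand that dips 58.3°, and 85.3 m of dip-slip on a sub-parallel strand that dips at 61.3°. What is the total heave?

236 m

heave_A = 371 × cos(58.3°) = 194.9 m
heave_B = 85.3 × cos(61.3°) = 40.96 m
total = 194.9 + 40.96 = 236 m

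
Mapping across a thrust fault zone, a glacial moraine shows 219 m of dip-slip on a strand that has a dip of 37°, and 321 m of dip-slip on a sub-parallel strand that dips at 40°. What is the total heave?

heave_A = 219 × cos(37°) = 174.9 m
heave_B = 321 × cos(40°) = 245.9 m
total = 174.9 + 245.9 = 421 m

421 m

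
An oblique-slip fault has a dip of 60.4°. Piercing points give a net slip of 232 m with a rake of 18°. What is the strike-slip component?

221 m

strike-slip = net slip × cos(rake) = 232 m × cos(18°) = 221 m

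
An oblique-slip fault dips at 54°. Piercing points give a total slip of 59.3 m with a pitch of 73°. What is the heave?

dip-slip = net slip × sin(rake) = 59.3 m × sin(73°) = 56.71 m
heave = dip-slip × cos(dip) = 56.71 × cos(54°) = 33.3 m

33.3 m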